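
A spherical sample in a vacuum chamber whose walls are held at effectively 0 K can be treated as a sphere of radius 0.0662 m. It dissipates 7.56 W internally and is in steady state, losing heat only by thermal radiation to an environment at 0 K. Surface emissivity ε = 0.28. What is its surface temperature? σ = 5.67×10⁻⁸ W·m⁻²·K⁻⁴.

Steady state: internal power = radiated power, P = εσA T⁴.
Radiating area A = 4πr² = 0.05507 m².
T⁴ = P/(εσA) = 7.56/(0.28·5.67×10⁻⁸·0.05507) = 8.647×10⁹ K⁴.
T = (8.647×10⁹)^(1/4).

T ≈ 305 K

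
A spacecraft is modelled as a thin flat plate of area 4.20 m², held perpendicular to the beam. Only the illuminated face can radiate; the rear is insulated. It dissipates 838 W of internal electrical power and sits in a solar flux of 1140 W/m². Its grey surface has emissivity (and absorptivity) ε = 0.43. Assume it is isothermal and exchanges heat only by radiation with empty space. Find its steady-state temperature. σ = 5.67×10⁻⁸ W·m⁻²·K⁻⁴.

At steady state, absorbed solar power + internal power = radiated power.
Absorbed: α·S·A_cross = 0.43·1140·4.200 = 2059 W (cross-section A).
Total input = 2059 + 838 = 2897 W.
Radiated: εσ·A_surf·T⁴ with A_surf = A = 4.200 m².
T⁴ = 2897/(0.43·5.67×10⁻⁸·4.200) = 2.829×10¹⁰ K⁴.

T ≈ 410 K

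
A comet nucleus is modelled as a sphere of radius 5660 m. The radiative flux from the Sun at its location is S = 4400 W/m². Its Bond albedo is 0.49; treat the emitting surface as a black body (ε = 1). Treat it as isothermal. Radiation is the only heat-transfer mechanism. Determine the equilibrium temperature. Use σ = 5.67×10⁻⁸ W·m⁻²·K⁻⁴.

T ≈ 315 K

At equilibrium, absorbed power = emitted power.
Absorbing cross-section = πr² = 1.006×10⁸ m²; emitting surface = 4πr² = 4.026×10⁸ m² (ratio 4).
(1−a)S·A_cross = εσ·A_surf·T⁴  ⇒  T⁴ = (1−a)S/(4σ).
T⁴ = 0.510·4400/(4·5.67×10⁻⁸) = 9.894×10⁹ K⁴.
T = (9.894×10⁹)^(1/4).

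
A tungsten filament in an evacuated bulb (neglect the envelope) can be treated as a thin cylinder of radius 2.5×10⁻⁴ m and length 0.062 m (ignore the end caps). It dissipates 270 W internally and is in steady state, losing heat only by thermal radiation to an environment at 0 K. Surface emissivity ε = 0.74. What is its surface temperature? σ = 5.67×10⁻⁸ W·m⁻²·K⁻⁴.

Steady state: internal power = radiated power, P = εσA T⁴.
Radiating area A = 2πrL = 9.739×10⁻⁵ m².
T⁴ = P/(εσA) = 270/(0.74·5.67×10⁻⁸·9.739×10⁻⁵) = 6.608×10¹³ K⁴.
T = (6.608×10¹³)^(1/4).

T ≈ 2850 K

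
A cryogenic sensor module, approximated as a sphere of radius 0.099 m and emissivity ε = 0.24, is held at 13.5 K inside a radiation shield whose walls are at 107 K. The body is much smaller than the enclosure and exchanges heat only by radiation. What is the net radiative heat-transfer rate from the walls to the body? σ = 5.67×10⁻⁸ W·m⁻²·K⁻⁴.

P_net ≈ 0.220 W

For a small grey body in a large enclosure: P_net = εσA(T_body⁴ − T_wall⁴).
A = 4πr² = 0.1232 m²; T_body⁴ − T_wall⁴ = 33220 − 1.311×10⁸ = -1.310×10⁸ K⁴.
|P_net| = 0.24·5.67×10⁻⁸·0.1232·1.310×10⁸.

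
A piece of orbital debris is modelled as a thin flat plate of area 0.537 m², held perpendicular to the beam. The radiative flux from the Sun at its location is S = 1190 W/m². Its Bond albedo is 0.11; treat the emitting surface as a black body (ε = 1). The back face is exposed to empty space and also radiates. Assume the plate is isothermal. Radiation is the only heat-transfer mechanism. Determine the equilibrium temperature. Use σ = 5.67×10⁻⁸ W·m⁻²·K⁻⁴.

T ≈ 311 K

At equilibrium, absorbed power = emitted power.
Absorbing cross-section = A = 0.5370 m²; emitting surface = 2A = 1.074 m² (ratio 2).
(1−a)S·A_cross = εσ·A_surf·T⁴  ⇒  T⁴ = (1−a)S/(2σ).
T⁴ = 0.890·1190/(2·5.67×10⁻⁸) = 9.340×10⁹ K⁴.
T = (9.340×10⁹)^(1/4).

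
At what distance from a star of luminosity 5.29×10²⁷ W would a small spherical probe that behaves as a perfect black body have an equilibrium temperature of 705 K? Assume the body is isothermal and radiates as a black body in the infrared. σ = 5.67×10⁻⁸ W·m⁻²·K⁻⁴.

d ≈ 8.67×10¹⁰ m

For an isothermal black-emitting sphere, (1−a)S·πr² = σ·4πr²·T⁴ ⇒ S = 4σT⁴/(1−a).
S = 4·5.67×10⁻⁸·(705)⁴/1.00 = 56030 W/m².
Flux falls as S = L/(4πd²), so d = √(L/(4πS)) = √(5.29×10²⁷/(4π·56030)).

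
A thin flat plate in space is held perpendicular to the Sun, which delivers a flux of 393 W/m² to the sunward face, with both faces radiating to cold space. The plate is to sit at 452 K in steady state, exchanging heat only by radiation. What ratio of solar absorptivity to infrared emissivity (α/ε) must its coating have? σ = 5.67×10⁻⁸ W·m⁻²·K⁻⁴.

α/ε ≈ 12.0

Balance: αS·A = εσ·2A·T⁴ ⇒ α/ε = 2σT⁴/S.
α/ε = 2·5.67×10⁻⁸·(452)⁴/393 = 2·5.67×10⁻⁸·4.174×10¹⁰/393.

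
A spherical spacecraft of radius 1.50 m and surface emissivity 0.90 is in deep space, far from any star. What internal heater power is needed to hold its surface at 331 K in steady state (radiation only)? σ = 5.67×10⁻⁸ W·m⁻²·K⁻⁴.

P = εσ·4πr²·T⁴.
4πr² = 28.27 m²; T⁴ = 1.200×10¹⁰ K⁴.
P = 0.90·5.67×10⁻⁸·28.27·1.200×10¹⁰.

P ≈ 17300 W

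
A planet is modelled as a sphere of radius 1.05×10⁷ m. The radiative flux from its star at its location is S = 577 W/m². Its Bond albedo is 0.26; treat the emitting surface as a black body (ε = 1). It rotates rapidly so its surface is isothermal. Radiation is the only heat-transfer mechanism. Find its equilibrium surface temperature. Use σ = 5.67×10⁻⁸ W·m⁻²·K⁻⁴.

T ≈ 208 K

At equilibrium, absorbed power = emitted power.
Absorbing cross-section = πr² = 3.464×10¹⁴ m²; emitting surface = 4πr² = 1.385×10¹⁵ m² (ratio 4).
(1−a)S·A_cross = εσ·A_surf·T⁴  ⇒  T⁴ = (1−a)S/(4σ).
T⁴ = 0.740·577/(4·5.67×10⁻⁸) = 1.883×10⁹ K⁴.
T = (1.883×10⁹)^(1/4).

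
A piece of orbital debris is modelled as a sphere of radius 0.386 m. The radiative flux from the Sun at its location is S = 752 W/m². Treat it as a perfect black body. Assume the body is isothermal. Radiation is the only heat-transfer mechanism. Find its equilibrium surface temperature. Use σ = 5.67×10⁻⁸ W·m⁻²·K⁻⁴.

At equilibrium, absorbed power = emitted power.
Absorbing cross-section = πr² = 0.4681 m²; emitting surface = 4πr² = 1.872 m² (ratio 4).
S·A_cross = εσ·A_surf·T⁴  ⇒  T⁴ = S/(4σ).
T⁴ = 1.00·752/(4·5.67×10⁻⁸) = 3.316×10⁹ K⁴.
T = (3.316×10⁹)^(1/4).

T ≈ 240 K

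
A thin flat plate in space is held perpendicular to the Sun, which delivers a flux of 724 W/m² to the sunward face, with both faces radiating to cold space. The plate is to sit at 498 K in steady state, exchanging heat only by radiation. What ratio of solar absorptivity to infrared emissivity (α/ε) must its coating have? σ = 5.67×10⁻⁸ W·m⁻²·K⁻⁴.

Balance: αS·A = εσ·2A·T⁴ ⇒ α/ε = 2σT⁴/S.
α/ε = 2·5.67×10⁻⁸·(498)⁴/724 = 2·5.67×10⁻⁸·6.151×10¹⁰/724.

α/ε ≈ 9.63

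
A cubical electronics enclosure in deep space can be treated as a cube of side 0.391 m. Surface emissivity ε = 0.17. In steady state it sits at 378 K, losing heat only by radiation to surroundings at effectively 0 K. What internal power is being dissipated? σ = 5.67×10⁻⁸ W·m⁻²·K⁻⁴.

Steady state: P = εσA T⁴.
A = 6L² = 0.9173 m²; T⁴ = (378)⁴ = 2.042×10¹⁰ K⁴.
P = 0.17 × 5.67×10⁻⁸ × 0.9173 × 2.042×10¹⁰.

P ≈ 181 W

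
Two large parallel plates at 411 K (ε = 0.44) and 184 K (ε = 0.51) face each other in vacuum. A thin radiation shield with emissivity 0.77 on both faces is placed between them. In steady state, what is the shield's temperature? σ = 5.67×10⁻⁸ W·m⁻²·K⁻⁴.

In steady state the net flux on the hot side equals that on the cold side.
σ(T₁⁴−T_s⁴)/D₁ = σ(T_s⁴−T₂⁴)/D₂, with D₁ = 1/ε₁+1/ε_s−1 = 2.571, D₂ = 1/ε_s+1/ε₂−1 = 2.259.
Solve for T_s⁴: T_s⁴ = (D₂·T₁⁴ + D₁·T₂⁴)/(D₁+D₂) = 1.396×10¹⁰ K⁴.

T_s ≈ 344 K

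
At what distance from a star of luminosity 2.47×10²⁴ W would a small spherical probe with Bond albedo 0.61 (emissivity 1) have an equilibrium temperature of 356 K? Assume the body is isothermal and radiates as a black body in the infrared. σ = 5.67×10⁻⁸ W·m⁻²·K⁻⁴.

For an isothermal black-emitting sphere, (1−a)S·πr² = σ·4πr²·T⁴ ⇒ S = 4σT⁴/(1−a).
S = 4·5.67×10⁻⁸·(356)⁴/0.390 = 9341 W/m².
Flux falls as S = L/(4πd²), so d = √(L/(4πS)) = √(2.47×10²⁴/(4π·9341)).

d ≈ 4.59×10⁹ m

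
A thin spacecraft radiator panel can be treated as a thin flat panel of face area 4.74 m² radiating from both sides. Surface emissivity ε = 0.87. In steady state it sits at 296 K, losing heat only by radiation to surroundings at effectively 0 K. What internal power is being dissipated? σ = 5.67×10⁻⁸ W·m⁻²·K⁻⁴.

Steady state: P = εσA T⁴.
A = 2·4.74 = 9.480 m²; T⁴ = (296)⁴ = 7.677×10⁹ K⁴.
P = 0.87 × 5.67×10⁻⁸ × 9.480 × 7.677×10⁹.

P ≈ 3590 W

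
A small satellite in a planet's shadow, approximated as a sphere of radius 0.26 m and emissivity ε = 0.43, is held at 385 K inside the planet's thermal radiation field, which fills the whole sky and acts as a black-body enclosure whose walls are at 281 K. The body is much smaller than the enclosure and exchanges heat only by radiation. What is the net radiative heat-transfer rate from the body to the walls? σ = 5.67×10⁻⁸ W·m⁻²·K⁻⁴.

For a small grey body in a large enclosure: P_net = εσA(T_body⁴ − T_wall⁴).
A = 4πr² = 0.8495 m²; T_body⁴ − T_wall⁴ = 2.197×10¹⁰ − 6.235×10⁹ = 1.574×10¹⁰ K⁴.
|P_net| = 0.43·5.67×10⁻⁸·0.8495·1.574×10¹⁰.

P_net ≈ 326 W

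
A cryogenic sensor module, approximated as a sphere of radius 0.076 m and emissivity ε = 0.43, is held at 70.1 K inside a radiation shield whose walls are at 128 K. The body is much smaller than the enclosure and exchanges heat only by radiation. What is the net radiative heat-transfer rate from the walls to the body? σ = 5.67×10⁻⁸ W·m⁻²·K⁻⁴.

P_net ≈ 0.432 W

For a small grey body in a large enclosure: P_net = εσA(T_body⁴ − T_wall⁴).
A = 4πr² = 0.07258 m²; T_body⁴ − T_wall⁴ = 2.415×10⁷ − 2.684×10⁸ = -2.443×10⁸ K⁴.
|P_net| = 0.43·5.67×10⁻⁸·0.07258·2.443×10⁸.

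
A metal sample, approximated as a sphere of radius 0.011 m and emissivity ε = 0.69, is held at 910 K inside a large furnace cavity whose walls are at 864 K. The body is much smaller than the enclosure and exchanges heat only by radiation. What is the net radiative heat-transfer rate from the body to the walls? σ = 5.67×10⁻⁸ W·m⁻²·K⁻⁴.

For a small grey body in a large enclosure: P_net = εσA(T_body⁴ − T_wall⁴).
A = 4πr² = 0.001521 m²; T_body⁴ − T_wall⁴ = 6.857×10¹¹ − 5.573×10¹¹ = 1.285×10¹¹ K⁴.
|P_net| = 0.69·5.67×10⁻⁸·0.001521·1.285×10¹¹.

P_net ≈ 7.64 W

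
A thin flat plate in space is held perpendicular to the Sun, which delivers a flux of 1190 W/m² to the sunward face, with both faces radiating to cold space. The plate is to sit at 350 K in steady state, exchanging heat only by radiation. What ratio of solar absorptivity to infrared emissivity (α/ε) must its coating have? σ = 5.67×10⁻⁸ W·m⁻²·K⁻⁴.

Balance: αS·A = εσ·2A·T⁴ ⇒ α/ε = 2σT⁴/S.
α/ε = 2·5.67×10⁻⁸·(350)⁴/1190 = 2·5.67×10⁻⁸·1.501×10¹⁰/1190.

α/ε ≈ 1.43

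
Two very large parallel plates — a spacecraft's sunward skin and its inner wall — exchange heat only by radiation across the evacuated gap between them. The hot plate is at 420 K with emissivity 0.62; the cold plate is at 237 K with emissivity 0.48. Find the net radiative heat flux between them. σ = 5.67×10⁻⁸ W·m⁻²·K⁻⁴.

q ≈ 588 W/m²

For two infinite grey parallel plates, q = σ(T₁⁴ − T₂⁴)/(1/ε₁ + 1/ε₂ − 1).
T₁⁴ − T₂⁴ = 3.112×10¹⁰ − 3.155×10⁹ = 2.796×10¹⁰ K⁴.
1/ε₁ + 1/ε₂ − 1 = 1.613 + 2.083 − 1 = 2.696.
q = 5.67×10⁻⁸ × 2.796×10¹⁰ / 2.696.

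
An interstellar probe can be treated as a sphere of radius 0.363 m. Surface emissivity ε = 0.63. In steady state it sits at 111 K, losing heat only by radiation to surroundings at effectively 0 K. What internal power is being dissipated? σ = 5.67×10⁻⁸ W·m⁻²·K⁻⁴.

Steady state: P = εσA T⁴.
A = 4πr² = 1.656 m²; T⁴ = (111)⁴ = 1.518×10⁸ K⁴.
P = 0.63 × 5.67×10⁻⁸ × 1.656 × 1.518×10⁸.

P ≈ 8.98 W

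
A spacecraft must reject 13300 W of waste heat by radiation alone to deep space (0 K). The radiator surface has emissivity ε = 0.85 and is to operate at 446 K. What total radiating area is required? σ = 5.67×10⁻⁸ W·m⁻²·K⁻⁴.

P = εσA T⁴ ⇒ A = P/(εσT⁴).
T⁴ = 3.957×10¹⁰ K⁴.
A = 13300/(0.85 × 5.67×10⁻⁸ × 3.957×10¹⁰).

A ≈ 6.97 m²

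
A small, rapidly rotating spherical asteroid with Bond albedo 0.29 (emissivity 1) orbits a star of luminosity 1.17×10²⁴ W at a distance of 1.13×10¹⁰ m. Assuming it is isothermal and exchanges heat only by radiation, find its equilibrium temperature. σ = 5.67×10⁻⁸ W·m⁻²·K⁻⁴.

T ≈ 219 K

First find the stellar flux at distance d: S = L/(4πd²) = 1.17×10²⁴/(4π·(1.13×10¹⁰)²) = 729.2 W/m².
For an isothermal sphere, absorbed (1−a)S·πr² = emitted σ·4πr²·T⁴, so T⁴ = (1−a)S/(4σ).
T⁴ = 0.710·729.2/(4·5.67×10⁻⁸) = 2.283×10⁹ K⁴.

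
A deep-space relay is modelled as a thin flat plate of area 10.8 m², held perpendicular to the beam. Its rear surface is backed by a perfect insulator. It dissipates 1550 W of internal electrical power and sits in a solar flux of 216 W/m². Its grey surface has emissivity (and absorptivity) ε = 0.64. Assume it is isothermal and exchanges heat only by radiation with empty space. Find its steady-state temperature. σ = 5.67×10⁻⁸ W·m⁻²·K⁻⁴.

T ≈ 297 K

At steady state, absorbed solar power + internal power = radiated power.
Absorbed: α·S·A_cross = 0.64·216·10.80 = 1493 W (cross-section A).
Total input = 1493 + 1550 = 3043 W.
Radiated: εσ·A_surf·T⁴ with A_surf = A = 10.80 m².
T⁴ = 3043/(0.64·5.67×10⁻⁸·10.80) = 7.765×10⁹ K⁴.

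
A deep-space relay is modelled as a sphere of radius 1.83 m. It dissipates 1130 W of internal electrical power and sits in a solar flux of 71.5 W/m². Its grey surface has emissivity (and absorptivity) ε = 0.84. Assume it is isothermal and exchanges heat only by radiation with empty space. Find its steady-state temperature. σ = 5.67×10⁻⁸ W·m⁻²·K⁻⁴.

At steady state, absorbed solar power + internal power = radiated power.
Absorbed: α·S·A_cross = 0.84·71.5·10.52 = 631.9 W (cross-section πr²).
Total input = 631.9 + 1130 = 1762 W.
Radiated: εσ·A_surf·T⁴ with A_surf = 4πr² = 42.08 m².
T⁴ = 1762/(0.84·5.67×10⁻⁸·42.08) = 8.790×10⁸ K⁴.

T ≈ 172 K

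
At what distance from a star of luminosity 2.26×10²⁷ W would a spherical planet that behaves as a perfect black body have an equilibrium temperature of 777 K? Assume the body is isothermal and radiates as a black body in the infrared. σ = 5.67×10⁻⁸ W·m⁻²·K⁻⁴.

For an isothermal black-emitting sphere, (1−a)S·πr² = σ·4πr²·T⁴ ⇒ S = 4σT⁴/(1−a).
S = 4·5.67×10⁻⁸·(777)⁴/1.00 = 82670 W/m².
Flux falls as S = L/(4πd²), so d = √(L/(4πS)) = √(2.26×10²⁷/(4π·82670)).

d ≈ 4.66×10¹⁰ m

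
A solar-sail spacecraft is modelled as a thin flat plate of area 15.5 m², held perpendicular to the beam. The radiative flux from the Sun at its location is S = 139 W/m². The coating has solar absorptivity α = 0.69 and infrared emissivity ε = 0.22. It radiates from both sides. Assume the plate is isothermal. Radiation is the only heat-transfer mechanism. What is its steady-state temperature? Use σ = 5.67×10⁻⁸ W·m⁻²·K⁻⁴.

At equilibrium, absorbed power = emitted power.
Absorbing cross-section = A = 15.50 m²; emitting surface = 2A = 31.00 m² (ratio 2).
αS·A_cross = εσ·A_surf·T⁴  ⇒  T⁴ = αS/(ε·2σ).
T⁴ = 0.690·139/(0.22·2·5.67×10⁻⁸) = 3.844×10⁹ K⁴.
T = (3.844×10⁹)^(1/4).

T ≈ 249 K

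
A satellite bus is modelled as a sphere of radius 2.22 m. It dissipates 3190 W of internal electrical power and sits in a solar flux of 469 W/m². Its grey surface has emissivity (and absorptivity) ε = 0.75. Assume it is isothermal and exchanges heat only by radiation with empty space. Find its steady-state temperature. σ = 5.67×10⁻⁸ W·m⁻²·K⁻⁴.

At steady state, absorbed solar power + internal power = radiated power.
Absorbed: α·S·A_cross = 0.75·469·15.48 = 5446 W (cross-section πr²).
Total input = 5446 + 3190 = 8636 W.
Radiated: εσ·A_surf·T⁴ with A_surf = 4πr² = 61.93 m².
T⁴ = 8636/(0.75·5.67×10⁻⁸·61.93) = 3.279×10⁹ K⁴.

T ≈ 239 K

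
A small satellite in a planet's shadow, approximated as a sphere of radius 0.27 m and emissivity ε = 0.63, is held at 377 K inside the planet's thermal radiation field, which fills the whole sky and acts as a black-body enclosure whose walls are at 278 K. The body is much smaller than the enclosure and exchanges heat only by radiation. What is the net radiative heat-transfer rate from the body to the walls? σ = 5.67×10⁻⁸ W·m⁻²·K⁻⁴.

P_net ≈ 466 W

For a small grey body in a large enclosure: P_net = εσA(T_body⁴ − T_wall⁴).
A = 4πr² = 0.9161 m²; T_body⁴ − T_wall⁴ = 2.020×10¹⁰ − 5.973×10⁹ = 1.423×10¹⁰ K⁴.
|P_net| = 0.63·5.67×10⁻⁸·0.9161·1.423×10¹⁰.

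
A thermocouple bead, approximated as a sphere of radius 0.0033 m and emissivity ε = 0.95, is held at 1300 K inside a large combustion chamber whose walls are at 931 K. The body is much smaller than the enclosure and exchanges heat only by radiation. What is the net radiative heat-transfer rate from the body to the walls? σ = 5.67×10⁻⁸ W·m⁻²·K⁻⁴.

P_net ≈ 15.5 W

For a small grey body in a large enclosure: P_net = εσA(T_body⁴ − T_wall⁴).
A = 4πr² = 1.368×10⁻⁴ m²; T_body⁴ − T_wall⁴ = 2.856×10¹² − 7.513×10¹¹ = 2.105×10¹² K⁴.
|P_net| = 0.95·5.67×10⁻⁸·1.368×10⁻⁴·2.105×10¹².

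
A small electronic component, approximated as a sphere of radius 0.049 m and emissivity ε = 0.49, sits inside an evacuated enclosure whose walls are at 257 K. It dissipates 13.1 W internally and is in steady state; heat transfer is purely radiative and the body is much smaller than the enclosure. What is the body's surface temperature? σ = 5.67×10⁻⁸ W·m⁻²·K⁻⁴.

For a small grey body in a large enclosure, net radiated power = εσA(T⁴ − T_w⁴).
Steady state: P = εσA(T⁴ − T_w⁴) with A = 4πr² = 0.03017 m².
T⁴ = P/(εσA) + T_w⁴ = 13.1/(0.49·5.67×10⁻⁸·0.03017) + (257)⁴
    = 1.563×10¹⁰ + 4.362×10⁹ = 1.999×10¹⁰ K⁴.

T ≈ 376 K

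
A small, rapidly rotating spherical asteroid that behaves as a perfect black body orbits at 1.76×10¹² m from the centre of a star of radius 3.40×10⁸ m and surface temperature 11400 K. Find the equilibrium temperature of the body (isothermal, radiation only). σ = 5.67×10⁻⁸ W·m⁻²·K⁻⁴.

The star's surface emits σT_*⁴; at distance d the flux is S = σT_*⁴(R_*/d)².
S = 5.67×10⁻⁸·(11400)⁴·(3.40×10⁸/1.76×10¹²)² = 35.74 W/m².
For an isothermal sphere T⁴ = (1−a)S/(4σ) = 1.576×10⁸ K⁴.

T ≈ 112 K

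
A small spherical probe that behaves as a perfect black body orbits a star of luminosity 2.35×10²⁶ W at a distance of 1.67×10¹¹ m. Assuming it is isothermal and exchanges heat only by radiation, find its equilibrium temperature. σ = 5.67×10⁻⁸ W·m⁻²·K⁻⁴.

T ≈ 233 K

First find the stellar flux at distance d: S = L/(4πd²) = 2.35×10²⁶/(4π·(1.67×10¹¹)²) = 670.5 W/m².
For an isothermal sphere, absorbed (1−a)S·πr² = emitted σ·4πr²·T⁴, so T⁴ = (1−a)S/(4σ).
T⁴ = 1.00·670.5/(4·5.67×10⁻⁸) = 2.957×10⁹ K⁴.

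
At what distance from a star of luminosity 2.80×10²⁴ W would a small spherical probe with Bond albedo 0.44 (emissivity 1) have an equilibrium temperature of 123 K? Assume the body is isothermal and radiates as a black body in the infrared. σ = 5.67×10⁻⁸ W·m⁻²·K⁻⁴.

d ≈ 4.90×10¹⁰ m

For an isothermal black-emitting sphere, (1−a)S·πr² = σ·4πr²·T⁴ ⇒ S = 4σT⁴/(1−a).
S = 4·5.67×10⁻⁸·(123)⁴/0.560 = 92.70 W/m².
Flux falls as S = L/(4πd²), so d = √(L/(4πS)) = √(2.80×10²⁴/(4π·92.70)).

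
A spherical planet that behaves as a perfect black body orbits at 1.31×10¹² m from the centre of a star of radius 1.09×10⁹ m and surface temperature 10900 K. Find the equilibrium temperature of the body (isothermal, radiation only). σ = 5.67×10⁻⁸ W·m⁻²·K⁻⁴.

The star's surface emits σT_*⁴; at distance d the flux is S = σT_*⁴(R_*/d)².
S = 5.67×10⁻⁸·(10900)⁴·(1.09×10⁹/1.31×10¹²)² = 554.1 W/m².
For an isothermal sphere T⁴ = (1−a)S/(4σ) = 2.443×10⁹ K⁴.

T ≈ 222 K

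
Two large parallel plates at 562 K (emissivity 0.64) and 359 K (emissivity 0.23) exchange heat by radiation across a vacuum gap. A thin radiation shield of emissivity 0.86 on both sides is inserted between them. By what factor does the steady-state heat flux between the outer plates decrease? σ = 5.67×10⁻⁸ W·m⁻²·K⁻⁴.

factor ≈ 1.27

Without shield: q₀ = σΔ(T⁴)/(1/ε₁+1/ε₂−1) with denominator 4.910.
With shield the two gaps are in series; the resistances add: (1/ε₁+1/ε_s−1)+(1/ε_s+1/ε₂−1) = 1.725+4.511 = 6.236.
Heat-flux ratio q₀/q = 6.236/4.910.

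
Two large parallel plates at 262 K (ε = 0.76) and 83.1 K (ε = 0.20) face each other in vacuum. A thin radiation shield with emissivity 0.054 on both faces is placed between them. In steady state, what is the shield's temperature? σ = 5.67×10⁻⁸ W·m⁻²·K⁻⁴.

In steady state the net flux on the hot side equals that on the cold side.
σ(T₁⁴−T_s⁴)/D₁ = σ(T_s⁴−T₂⁴)/D₂, with D₁ = 1/ε₁+1/ε_s−1 = 18.83, D₂ = 1/ε_s+1/ε₂−1 = 22.52.
Solve for T_s⁴: T_s⁴ = (D₂·T₁⁴ + D₁·T₂⁴)/(D₁+D₂) = 2.588×10⁹ K⁴.

T_s ≈ 226 K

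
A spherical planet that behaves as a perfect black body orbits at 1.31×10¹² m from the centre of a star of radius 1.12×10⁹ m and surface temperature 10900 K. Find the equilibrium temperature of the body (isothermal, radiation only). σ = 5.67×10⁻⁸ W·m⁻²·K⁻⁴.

T ≈ 225 K

The star's surface emits σT_*⁴; at distance d the flux is S = σT_*⁴(R_*/d)².
S = 5.67×10⁻⁸·(10900)⁴·(1.12×10⁹/1.31×10¹²)² = 585.0 W/m².
For an isothermal sphere T⁴ = (1−a)S/(4σ) = 2.580×10⁹ K⁴.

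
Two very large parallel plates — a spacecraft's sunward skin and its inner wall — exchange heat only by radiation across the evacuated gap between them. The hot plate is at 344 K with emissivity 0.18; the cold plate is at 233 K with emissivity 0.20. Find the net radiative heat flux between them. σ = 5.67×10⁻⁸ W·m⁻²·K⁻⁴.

q ≈ 65.6 W/m²

For two infinite grey parallel plates, q = σ(T₁⁴ − T₂⁴)/(1/ε₁ + 1/ε₂ − 1).
T₁⁴ − T₂⁴ = 1.400×10¹⁰ − 2.947×10⁹ = 1.106×10¹⁰ K⁴.
1/ε₁ + 1/ε₂ − 1 = 5.556 + 5.000 − 1 = 9.556.
q = 5.67×10⁻⁸ × 1.106×10¹⁰ / 9.556.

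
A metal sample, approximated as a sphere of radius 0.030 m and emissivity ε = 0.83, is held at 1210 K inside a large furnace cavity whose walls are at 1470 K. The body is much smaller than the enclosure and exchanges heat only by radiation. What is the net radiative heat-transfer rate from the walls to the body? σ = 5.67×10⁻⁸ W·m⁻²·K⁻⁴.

P_net ≈ 1340 W

For a small grey body in a large enclosure: P_net = εσA(T_body⁴ − T_wall⁴).
A = 4πr² = 0.01131 m²; T_body⁴ − T_wall⁴ = 2.144×10¹² − 4.669×10¹² = -2.526×10¹² K⁴.
|P_net| = 0.83·5.67×10⁻⁸·0.01131·2.526×10¹².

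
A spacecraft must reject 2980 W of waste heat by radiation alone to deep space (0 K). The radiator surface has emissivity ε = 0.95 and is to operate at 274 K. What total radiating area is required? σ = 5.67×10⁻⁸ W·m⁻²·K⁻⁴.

P = εσA T⁴ ⇒ A = P/(εσT⁴).
T⁴ = 5.636×10⁹ K⁴.
A = 2980/(0.95 × 5.67×10⁻⁸ × 5.636×10⁹).

A ≈ 9.82 m²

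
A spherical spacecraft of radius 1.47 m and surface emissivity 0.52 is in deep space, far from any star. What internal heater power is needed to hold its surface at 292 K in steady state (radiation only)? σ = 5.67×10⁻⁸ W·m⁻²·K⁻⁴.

P = εσ·4πr²·T⁴.
4πr² = 27.15 m²; T⁴ = 7.270×10⁹ K⁴.
P = 0.52·5.67×10⁻⁸·27.15·7.270×10⁹.

P ≈ 5820 W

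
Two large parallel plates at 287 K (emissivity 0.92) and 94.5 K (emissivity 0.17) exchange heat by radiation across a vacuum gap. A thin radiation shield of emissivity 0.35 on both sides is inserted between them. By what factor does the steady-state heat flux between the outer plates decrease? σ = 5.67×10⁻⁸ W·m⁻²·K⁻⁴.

factor ≈ 1.79

Without shield: q₀ = σΔ(T⁴)/(1/ε₁+1/ε₂−1) with denominator 5.969.
With shield the two gaps are in series; the resistances add: (1/ε₁+1/ε_s−1)+(1/ε_s+1/ε₂−1) = 2.944+7.739 = 10.68.
Heat-flux ratio q₀/q = 10.68/5.969.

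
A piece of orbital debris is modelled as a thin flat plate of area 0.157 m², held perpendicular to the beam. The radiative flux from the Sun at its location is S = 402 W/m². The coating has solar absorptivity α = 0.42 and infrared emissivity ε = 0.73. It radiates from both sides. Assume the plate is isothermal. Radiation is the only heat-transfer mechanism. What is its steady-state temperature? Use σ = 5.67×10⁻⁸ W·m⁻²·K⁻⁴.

At equilibrium, absorbed power = emitted power.
Absorbing cross-section = A = 0.1570 m²; emitting surface = 2A = 0.3140 m² (ratio 2).
αS·A_cross = εσ·A_surf·T⁴  ⇒  T⁴ = αS/(ε·2σ).
T⁴ = 0.420·402/(0.73·2·5.67×10⁻⁸) = 2.040×10⁹ K⁴.
T = (2.040×10⁹)^(1/4).

T ≈ 213 K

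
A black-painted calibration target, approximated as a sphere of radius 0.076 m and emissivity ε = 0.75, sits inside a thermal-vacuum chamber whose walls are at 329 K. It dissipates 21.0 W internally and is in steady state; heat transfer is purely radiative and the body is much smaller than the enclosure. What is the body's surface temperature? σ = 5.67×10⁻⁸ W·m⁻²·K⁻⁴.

For a small grey body in a large enclosure, net radiated power = εσA(T⁴ − T_w⁴).
Steady state: P = εσA(T⁴ − T_w⁴) with A = 4πr² = 0.07258 m².
T⁴ = P/(εσA) + T_w⁴ = 21.0/(0.75·5.67×10⁻⁸·0.07258) + (329)⁴
    = 6.804×10⁹ + 1.172×10¹⁰ = 1.852×10¹⁰ K⁴.

T ≈ 369 K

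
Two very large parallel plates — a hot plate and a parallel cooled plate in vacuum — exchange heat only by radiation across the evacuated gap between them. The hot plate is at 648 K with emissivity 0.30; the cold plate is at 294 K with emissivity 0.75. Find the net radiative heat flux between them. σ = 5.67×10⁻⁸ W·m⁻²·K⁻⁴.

q ≈ 2610 W/m²

For two infinite grey parallel plates, q = σ(T₁⁴ − T₂⁴)/(1/ε₁ + 1/ε₂ − 1).
T₁⁴ − T₂⁴ = 1.763×10¹¹ − 7.471×10⁹ = 1.688×10¹¹ K⁴.
1/ε₁ + 1/ε₂ − 1 = 3.333 + 1.333 − 1 = 3.667.
q = 5.67×10⁻⁸ × 1.688×10¹¹ / 3.667.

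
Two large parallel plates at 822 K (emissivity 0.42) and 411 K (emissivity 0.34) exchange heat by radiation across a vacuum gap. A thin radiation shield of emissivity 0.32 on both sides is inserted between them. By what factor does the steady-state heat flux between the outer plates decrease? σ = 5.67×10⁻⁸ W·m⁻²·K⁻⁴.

factor ≈ 2.21

Without shield: q₀ = σΔ(T⁴)/(1/ε₁+1/ε₂−1) with denominator 4.322.
With shield the two gaps are in series; the resistances add: (1/ε₁+1/ε_s−1)+(1/ε_s+1/ε₂−1) = 4.506+5.066 = 9.572.
Heat-flux ratio q₀/q = 9.572/4.322.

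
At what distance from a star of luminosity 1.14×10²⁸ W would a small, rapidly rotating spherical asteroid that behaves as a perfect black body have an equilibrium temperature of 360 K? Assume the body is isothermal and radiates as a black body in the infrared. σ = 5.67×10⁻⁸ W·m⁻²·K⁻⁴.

For an isothermal black-emitting sphere, (1−a)S·πr² = σ·4πr²·T⁴ ⇒ S = 4σT⁴/(1−a).
S = 4·5.67×10⁻⁸·(360)⁴/1.00 = 3809 W/m².
Flux falls as S = L/(4πd²), so d = √(L/(4πS)) = √(1.14×10²⁸/(4π·3809)).

d ≈ 4.88×10¹¹ m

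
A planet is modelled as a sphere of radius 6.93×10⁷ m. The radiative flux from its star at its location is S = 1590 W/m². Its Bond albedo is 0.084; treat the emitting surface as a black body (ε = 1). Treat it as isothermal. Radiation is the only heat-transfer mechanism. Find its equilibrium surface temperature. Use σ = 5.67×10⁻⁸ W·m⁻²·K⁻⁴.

T ≈ 283 K

At equilibrium, absorbed power = emitted power.
Absorbing cross-section = πr² = 1.509×10¹⁶ m²; emitting surface = 4πr² = 6.035×10¹⁶ m² (ratio 4).
(1−a)S·A_cross = εσ·A_surf·T⁴  ⇒  T⁴ = (1−a)S/(4σ).
T⁴ = 0.916·1590/(4·5.67×10⁻⁸) = 6.422×10⁹ K⁴.
T = (6.422×10⁹)^(1/4).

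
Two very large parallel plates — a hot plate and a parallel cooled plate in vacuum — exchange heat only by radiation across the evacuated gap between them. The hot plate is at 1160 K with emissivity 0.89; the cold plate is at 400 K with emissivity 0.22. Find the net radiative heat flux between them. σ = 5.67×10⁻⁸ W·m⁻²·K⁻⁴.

For two infinite grey parallel plates, q = σ(T₁⁴ − T₂⁴)/(1/ε₁ + 1/ε₂ − 1).
T₁⁴ − T₂⁴ = 1.811×10¹² − 2.560×10¹⁰ = 1.785×10¹² K⁴.
1/ε₁ + 1/ε₂ − 1 = 1.124 + 4.545 − 1 = 4.669.
q = 5.67×10⁻⁸ × 1.785×10¹² / 4.669.

q ≈ 21700 W/m²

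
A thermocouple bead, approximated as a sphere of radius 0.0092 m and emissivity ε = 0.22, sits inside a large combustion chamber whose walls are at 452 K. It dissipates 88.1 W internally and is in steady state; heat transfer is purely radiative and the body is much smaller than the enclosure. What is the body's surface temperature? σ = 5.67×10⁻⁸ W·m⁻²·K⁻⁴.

T ≈ 1610 K

For a small grey body in a large enclosure, net radiated power = εσA(T⁴ − T_w⁴).
Steady state: P = εσA(T⁴ − T_w⁴) with A = 4πr² = 0.001064 m².
T⁴ = P/(εσA) + T_w⁴ = 88.1/(0.22·5.67×10⁻⁸·0.001064) + (452)⁴
    = 6.640×10¹² + 4.174×10¹⁰ = 6.682×10¹² K⁴.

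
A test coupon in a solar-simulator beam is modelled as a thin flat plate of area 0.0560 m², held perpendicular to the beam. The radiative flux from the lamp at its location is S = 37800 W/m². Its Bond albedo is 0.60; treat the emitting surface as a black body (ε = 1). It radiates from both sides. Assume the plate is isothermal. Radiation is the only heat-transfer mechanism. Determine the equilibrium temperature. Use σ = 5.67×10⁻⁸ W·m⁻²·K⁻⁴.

At equilibrium, absorbed power = emitted power.
Absorbing cross-section = A = 0.05600 m²; emitting surface = 2A = 0.1120 m² (ratio 2).
(1−a)S·A_cross = εσ·A_surf·T⁴  ⇒  T⁴ = (1−a)S/(2σ).
T⁴ = 0.400·37800/(2·5.67×10⁻⁸) = 1.333×10¹¹ K⁴.
T = (1.333×10¹¹)^(1/4).

T ≈ 604 K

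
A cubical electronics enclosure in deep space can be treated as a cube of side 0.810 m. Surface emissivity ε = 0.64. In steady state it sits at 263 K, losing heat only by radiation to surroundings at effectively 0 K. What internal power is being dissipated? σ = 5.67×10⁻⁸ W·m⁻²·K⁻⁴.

P ≈ 683 W

Steady state: P = εσA T⁴.
A = 6L² = 3.937 m²; T⁴ = (263)⁴ = 4.784×10⁹ K⁴.
P = 0.64 × 5.67×10⁻⁸ × 3.937 × 4.784×10⁹.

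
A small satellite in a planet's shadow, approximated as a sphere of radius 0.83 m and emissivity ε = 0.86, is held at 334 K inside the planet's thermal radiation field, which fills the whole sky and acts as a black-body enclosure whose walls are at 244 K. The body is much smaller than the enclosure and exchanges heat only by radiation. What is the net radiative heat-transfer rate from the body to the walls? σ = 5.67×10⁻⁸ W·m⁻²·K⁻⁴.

For a small grey body in a large enclosure: P_net = εσA(T_body⁴ − T_wall⁴).
A = 4πr² = 8.657 m²; T_body⁴ − T_wall⁴ = 1.244×10¹⁰ − 3.545×10⁹ = 8.900×10⁹ K⁴.
|P_net| = 0.86·5.67×10⁻⁸·8.657·8.900×10⁹.

P_net ≈ 3760 W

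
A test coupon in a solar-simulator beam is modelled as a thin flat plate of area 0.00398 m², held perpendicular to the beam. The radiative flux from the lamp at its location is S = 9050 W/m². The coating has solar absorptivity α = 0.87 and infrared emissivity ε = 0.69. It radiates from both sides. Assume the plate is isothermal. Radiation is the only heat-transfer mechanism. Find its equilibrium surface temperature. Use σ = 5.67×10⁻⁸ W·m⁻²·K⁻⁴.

At equilibrium, absorbed power = emitted power.
Absorbing cross-section = A = 0.003980 m²; emitting surface = 2A = 0.007960 m² (ratio 2).
αS·A_cross = εσ·A_surf·T⁴  ⇒  T⁴ = αS/(ε·2σ).
T⁴ = 0.870·9050/(0.69·2·5.67×10⁻⁸) = 1.006×10¹¹ K⁴.
T = (1.006×10¹¹)^(1/4).

T ≈ 563 K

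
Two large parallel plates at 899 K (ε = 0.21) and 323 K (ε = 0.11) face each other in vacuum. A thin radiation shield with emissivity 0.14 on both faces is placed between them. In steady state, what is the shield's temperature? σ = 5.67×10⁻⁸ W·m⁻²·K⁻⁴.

In steady state the net flux on the hot side equals that on the cold side.
σ(T₁⁴−T_s⁴)/D₁ = σ(T_s⁴−T₂⁴)/D₂, with D₁ = 1/ε₁+1/ε_s−1 = 10.90, D₂ = 1/ε_s+1/ε₂−1 = 15.23.
Solve for T_s⁴: T_s⁴ = (D₂·T₁⁴ + D₁·T₂⁴)/(D₁+D₂) = 3.852×10¹¹ K⁴.

T_s ≈ 788 K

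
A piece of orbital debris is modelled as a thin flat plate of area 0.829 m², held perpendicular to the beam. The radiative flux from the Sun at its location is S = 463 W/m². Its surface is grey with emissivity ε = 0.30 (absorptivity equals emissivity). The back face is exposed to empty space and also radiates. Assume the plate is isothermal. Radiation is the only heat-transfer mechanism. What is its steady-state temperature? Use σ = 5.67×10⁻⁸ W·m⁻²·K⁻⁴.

T ≈ 253 K

At equilibrium, absorbed power = emitted power.
Absorbing cross-section = A = 0.8290 m²; emitting surface = 2A = 1.658 m² (ratio 2).
εS·A_cross = εσ·A_surf·T⁴  ⇒  T⁴ = S/(2σ)   (ε cancels).
T⁴ = 463/(2·5.67×10⁻⁸) = 4.083×10⁹ K⁴.
T = (4.083×10⁹)^(1/4).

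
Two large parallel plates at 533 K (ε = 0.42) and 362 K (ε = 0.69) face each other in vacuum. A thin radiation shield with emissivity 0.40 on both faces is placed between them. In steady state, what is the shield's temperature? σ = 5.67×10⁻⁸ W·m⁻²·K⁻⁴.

T_s ≈ 460 K

In steady state the net flux on the hot side equals that on the cold side.
σ(T₁⁴−T_s⁴)/D₁ = σ(T_s⁴−T₂⁴)/D₂, with D₁ = 1/ε₁+1/ε_s−1 = 3.881, D₂ = 1/ε_s+1/ε₂−1 = 2.949.
Solve for T_s⁴: T_s⁴ = (D₂·T₁⁴ + D₁·T₂⁴)/(D₁+D₂) = 4.461×10¹⁰ K⁴.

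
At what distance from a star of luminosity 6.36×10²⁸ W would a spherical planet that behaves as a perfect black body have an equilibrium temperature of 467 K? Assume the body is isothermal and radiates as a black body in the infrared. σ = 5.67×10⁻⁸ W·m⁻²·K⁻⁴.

d ≈ 6.85×10¹¹ m

For an isothermal black-emitting sphere, (1−a)S·πr² = σ·4πr²·T⁴ ⇒ S = 4σT⁴/(1−a).
S = 4·5.67×10⁻⁸·(467)⁴/1.00 = 10790 W/m².
Flux falls as S = L/(4πd²), so d = √(L/(4πS)) = √(6.36×10²⁸/(4π·10790)).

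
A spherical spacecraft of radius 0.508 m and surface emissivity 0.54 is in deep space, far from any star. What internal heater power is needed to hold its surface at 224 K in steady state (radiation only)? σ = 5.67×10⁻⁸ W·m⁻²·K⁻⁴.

P = εσ·4πr²·T⁴.
4πr² = 3.243 m²; T⁴ = 2.518×10⁹ K⁴.
P = 0.54·5.67×10⁻⁸·3.243·2.518×10⁹.

P ≈ 250 W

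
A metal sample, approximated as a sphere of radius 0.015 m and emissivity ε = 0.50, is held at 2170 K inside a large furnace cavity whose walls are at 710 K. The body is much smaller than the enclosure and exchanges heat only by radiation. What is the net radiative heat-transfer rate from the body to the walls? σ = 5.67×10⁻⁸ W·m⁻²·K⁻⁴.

P_net ≈ 1760 W

For a small grey body in a large enclosure: P_net = εσA(T_body⁴ − T_wall⁴).
A = 4πr² = 0.002827 m²; T_body⁴ − T_wall⁴ = 2.217×10¹³ − 2.541×10¹¹ = 2.192×10¹³ K⁴.
|P_net| = 0.50·5.67×10⁻⁸·0.002827·2.192×10¹³.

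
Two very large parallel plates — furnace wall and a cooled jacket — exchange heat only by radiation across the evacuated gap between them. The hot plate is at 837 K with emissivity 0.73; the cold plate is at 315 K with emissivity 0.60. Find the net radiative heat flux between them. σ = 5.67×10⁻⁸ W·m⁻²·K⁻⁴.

For two infinite grey parallel plates, q = σ(T₁⁴ − T₂⁴)/(1/ε₁ + 1/ε₂ − 1).
T₁⁴ − T₂⁴ = 4.908×10¹¹ − 9.846×10⁹ = 4.810×10¹¹ K⁴.
1/ε₁ + 1/ε₂ − 1 = 1.370 + 1.667 − 1 = 2.037.
q = 5.67×10⁻⁸ × 4.810×10¹¹ / 2.037.

q ≈ 13400 W/m²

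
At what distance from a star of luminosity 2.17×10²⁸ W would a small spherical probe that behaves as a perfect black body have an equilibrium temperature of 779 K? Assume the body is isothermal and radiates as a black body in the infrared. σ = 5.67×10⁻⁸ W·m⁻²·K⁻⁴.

For an isothermal black-emitting sphere, (1−a)S·πr² = σ·4πr²·T⁴ ⇒ S = 4σT⁴/(1−a).
S = 4·5.67×10⁻⁸·(779)⁴/1.00 = 83520 W/m².
Flux falls as S = L/(4πd²), so d = √(L/(4πS)) = √(2.17×10²⁸/(4π·83520)).

d ≈ 1.44×10¹¹ m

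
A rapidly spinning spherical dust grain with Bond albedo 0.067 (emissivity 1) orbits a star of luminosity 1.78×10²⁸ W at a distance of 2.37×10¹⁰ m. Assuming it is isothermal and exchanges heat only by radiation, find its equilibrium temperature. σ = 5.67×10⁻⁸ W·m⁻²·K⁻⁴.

T ≈ 1790 K

First find the stellar flux at distance d: S = L/(4πd²) = 1.78×10²⁸/(4π·(2.37×10¹⁰)²) = 2.522×10⁶ W/m².
For an isothermal sphere, absorbed (1−a)S·πr² = emitted σ·4πr²·T⁴, so T⁴ = (1−a)S/(4σ).
T⁴ = 0.933·2.522×10⁶/(4·5.67×10⁻⁸) = 1.037×10¹³ K⁴.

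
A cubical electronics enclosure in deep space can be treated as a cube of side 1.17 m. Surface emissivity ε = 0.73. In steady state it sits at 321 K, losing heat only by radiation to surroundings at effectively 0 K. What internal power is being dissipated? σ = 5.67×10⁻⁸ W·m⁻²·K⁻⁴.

Steady state: P = εσA T⁴.
A = 6L² = 8.213 m²; T⁴ = (321)⁴ = 1.062×10¹⁰ K⁴.
P = 0.73 × 5.67×10⁻⁸ × 8.213 × 1.062×10¹⁰.

P ≈ 3610 W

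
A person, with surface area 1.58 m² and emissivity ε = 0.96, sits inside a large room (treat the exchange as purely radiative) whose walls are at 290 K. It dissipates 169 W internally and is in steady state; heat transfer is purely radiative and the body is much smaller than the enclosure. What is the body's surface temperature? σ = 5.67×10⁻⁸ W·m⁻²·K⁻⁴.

For a small grey body in a large enclosure, net radiated power = εσA(T⁴ − T_w⁴).
Steady state: P = εσA(T⁴ − T_w⁴) with A = 1.58 m².
T⁴ = P/(εσA) + T_w⁴ = 169/(0.96·5.67×10⁻⁸·1.580) + (290)⁴
    = 1.965×10⁹ + 7.073×10⁹ = 9.038×10⁹ K⁴.

T ≈ 308 K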